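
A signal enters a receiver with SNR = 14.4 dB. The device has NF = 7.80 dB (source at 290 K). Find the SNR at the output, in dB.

6.60 dB

By definition F = SNR_in/SNR_out, so in dB: SNR_out = SNR_in − NF
SNR_out = 14.4 − 7.80 = 6.60 dB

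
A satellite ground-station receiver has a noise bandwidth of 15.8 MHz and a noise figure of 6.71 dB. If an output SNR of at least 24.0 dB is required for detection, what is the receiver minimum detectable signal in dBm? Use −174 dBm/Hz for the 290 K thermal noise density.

Sensitivity = −174 + 10 log₁₀(B) + NF + SNR_min
= −174 + 71.99 + 6.71 + 24.0
= −71.30 dBm → −71.3 dBm

−71.3 dBm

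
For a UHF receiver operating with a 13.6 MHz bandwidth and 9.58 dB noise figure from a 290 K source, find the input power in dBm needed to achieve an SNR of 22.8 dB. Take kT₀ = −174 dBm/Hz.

−70.3 dBm

Sensitivity = −174 + 10 log₁₀(B) + NF + SNR_min
= −174 + 71.34 + 9.58 + 22.8
= −70.28 dBm → −70.3 dBm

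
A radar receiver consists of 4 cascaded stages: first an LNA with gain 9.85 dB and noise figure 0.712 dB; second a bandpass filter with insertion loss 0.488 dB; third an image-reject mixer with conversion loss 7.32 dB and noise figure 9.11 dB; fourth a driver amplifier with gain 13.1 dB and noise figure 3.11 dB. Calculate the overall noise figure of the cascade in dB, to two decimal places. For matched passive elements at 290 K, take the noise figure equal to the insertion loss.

4.27 dB

Convert to linear (a loss of L dB is a gain of −L dB): F_i = 10^(NF_i/10), G_i = 10^(G_i,dB/10)
  Stage 1: F_1 = 10^(0.712/10) = 1.178, G_1 = 10^(9.85/10) = 9.661
  Stage 2: F_2 = 10^(0.488/10) = 1.119, G_2 = 10^(−0.488/10) = 0.8937
  Stage 3: F_3 = 10^(9.11/10) = 8.147, G_3 = 10^(−7.32/10) = 0.1854
  Stage 4: F_4 = 10^(3.11/10) = 2.046, G_4 = 10^(13.1/10) = 20.42
Friis cascade:
  F = 1.178 + (1.119 − 1)/9.661 + (8.147 − 1)/8.634 + (2.046 − 1)/1.600 = 2.672
NF = 10 log₁₀(2.672) = 4.27 dB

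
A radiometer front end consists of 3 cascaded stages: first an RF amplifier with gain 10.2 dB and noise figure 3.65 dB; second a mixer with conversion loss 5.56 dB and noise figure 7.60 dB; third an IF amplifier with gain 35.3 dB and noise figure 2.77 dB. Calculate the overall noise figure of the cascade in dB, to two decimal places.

4.88 dB

Convert to linear (a loss of L dB is a gain of −L dB): F_i = 10^(NF_i/10), G_i = 10^(G_i,dB/10)
  Stage 1: F_1 = 10^(3.65/10) = 2.317, G_1 = 10^(10.2/10) = 10.47
  Stage 2: F_2 = 10^(7.60/10) = 5.754, G_2 = 10^(−5.56/10) = 0.2780
  Stage 3: F_3 = 10^(2.77/10) = 1.892, G_3 = 10^(35.3/10) = 3388
Friis cascade:
  F = 2.317 + (5.754 − 1)/10.47 + (1.892 − 1)/2.911 = 3.078
NF = 10 log₁₀(3.078) = 4.88 dB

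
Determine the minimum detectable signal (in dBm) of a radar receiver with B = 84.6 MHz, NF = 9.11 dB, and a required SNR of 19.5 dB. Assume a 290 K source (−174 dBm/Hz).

Sensitivity = −174 + 10 log₁₀(B) + NF + SNR_min
= −174 + 79.27 + 9.11 + 19.5
= −66.12 dBm → −66.1 dBm

−66.1 dBm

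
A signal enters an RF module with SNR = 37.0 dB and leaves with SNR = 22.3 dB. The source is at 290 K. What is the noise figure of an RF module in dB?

NF (dB) = SNR_in(dB) − SNR_out(dB) when the source is at T₀
NF = 37.0 − 22.3 = 14.7 dB

14.7 dB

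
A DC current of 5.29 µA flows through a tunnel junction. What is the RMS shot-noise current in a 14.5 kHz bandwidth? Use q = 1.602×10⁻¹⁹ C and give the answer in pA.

I_n = √(2qI·B)
2qI·B = 2 × 1.602×10⁻¹⁹ × 5.29×10⁻⁶ × 1.45×10⁴ = 2.46×10⁻²⁰ A²
I_n = √(2.46×10⁻²⁰) = 1.57×10⁻¹⁰ A = 157 pA

157 pA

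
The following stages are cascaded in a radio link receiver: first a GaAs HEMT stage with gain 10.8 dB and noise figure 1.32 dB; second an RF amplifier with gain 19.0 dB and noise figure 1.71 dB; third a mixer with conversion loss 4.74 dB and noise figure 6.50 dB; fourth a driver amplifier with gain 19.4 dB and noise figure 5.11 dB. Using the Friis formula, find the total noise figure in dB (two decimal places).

Convert to linear (a loss of L dB is a gain of −L dB): F_i = 10^(NF_i/10), G_i = 10^(G_i,dB/10)
  Stage 1: F_1 = 10^(1.32/10) = 1.355, G_1 = 10^(10.8/10) = 12.02
  Stage 2: F_2 = 10^(1.71/10) = 1.483, G_2 = 10^(19.0/10) = 79.43
  Stage 3: F_3 = 10^(6.50/10) = 4.467, G_3 = 10^(−4.74/10) = 0.3357
  Stage 4: F_4 = 10^(5.11/10) = 3.243, G_4 = 10^(19.4/10) = 87.10
Friis cascade:
  F = 1.355 + (1.483 − 1)/12.02 + (4.467 − 1)/955.0 + (3.243 − 1)/320.6 = 1.406
NF = 10 log₁₀(1.406) = 1.48 dB

1.48 dB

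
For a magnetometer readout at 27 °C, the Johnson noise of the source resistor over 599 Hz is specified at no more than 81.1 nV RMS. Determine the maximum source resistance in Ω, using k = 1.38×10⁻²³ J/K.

663 Ω

T = 27 °C + 273.15 = 300.15 K
Johnson–Nyquist: V_n = √(4kTRB) ⇒ R = V_n² / (4kTB)
4kTB = 4 × 1.38×10⁻²³ × 300.15 × 5.99×10² = 9.92×10⁻¹⁸
R = (8.11×10⁻⁸)² / 9.92×10⁻¹⁸ = 6.63×10² Ω = 663 Ω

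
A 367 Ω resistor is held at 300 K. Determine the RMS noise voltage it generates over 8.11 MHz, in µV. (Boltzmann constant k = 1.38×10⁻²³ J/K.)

7.02 µV

V_n = √(4kTRB)
4kTRB = 4 × 1.38×10⁻²³ × 300 × 3.67×10² × 8.11×10⁶ = 4.93×10⁻¹¹ V²
V_n = √(4.93×10⁻¹¹) = 7.02×10⁻⁶ V = 7.02 µV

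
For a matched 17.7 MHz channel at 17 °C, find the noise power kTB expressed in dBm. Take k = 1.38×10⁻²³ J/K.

−101.5 dBm

T = 17 °C + 273.15 = 290.15 K
P_n = kTB = 1.38×10⁻²³ × 290.15 × 1.77×10⁷ = 7.09×10⁻¹⁴ W
In dBm: 10 log₁₀(7.09×10⁻¹⁴ / 10⁻³) = −101.5 dBm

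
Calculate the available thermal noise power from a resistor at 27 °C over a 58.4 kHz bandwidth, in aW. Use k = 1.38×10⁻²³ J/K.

242 aW

T = 27 °C + 273.15 = 300.15 K
P_n = kTB = 1.38×10⁻²³ × 300.15 × 5.84×10⁴ = 2.42×10⁻¹⁶ W = 242 aW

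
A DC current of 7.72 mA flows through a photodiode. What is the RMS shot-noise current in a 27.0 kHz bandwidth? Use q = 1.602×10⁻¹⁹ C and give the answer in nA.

8.17 nA

I_n = √(2qI·B)
2qI·B = 2 × 1.602×10⁻¹⁹ × 7.72×10⁻³ × 2.70×10⁴ = 6.68×10⁻¹⁷ A²
I_n = √(6.68×10⁻¹⁷) = 8.17×10⁻⁹ A = 8.17 nA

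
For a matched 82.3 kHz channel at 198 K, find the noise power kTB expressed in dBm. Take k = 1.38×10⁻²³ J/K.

P_n = kTB = 1.38×10⁻²³ × 198 × 8.23×10⁴ = 2.25×10⁻¹⁶ W
In dBm: 10 log₁₀(2.25×10⁻¹⁶ / 10⁻³) = −126.5 dBm

−126.5 dBm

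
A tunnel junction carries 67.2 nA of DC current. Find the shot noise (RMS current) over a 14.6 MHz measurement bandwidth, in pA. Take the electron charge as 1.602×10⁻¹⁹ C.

561 pA

I_n = √(2qI·B)
2qI·B = 2 × 1.602×10⁻¹⁹ × 6.72×10⁻⁸ × 1.46×10⁷ = 3.14×10⁻¹⁹ A²
I_n = √(3.14×10⁻¹⁹) = 5.61×10⁻¹⁰ A = 561 pA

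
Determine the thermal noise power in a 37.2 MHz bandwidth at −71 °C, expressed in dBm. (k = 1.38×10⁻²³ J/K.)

−99.8 dBm

T = −71 °C + 273.15 = 202.15 K
P_n = kTB = 1.38×10⁻²³ × 202.15 × 3.72×10⁷ = 1.04×10⁻¹³ W
In dBm: 10 log₁₀(1.04×10⁻¹³ / 10⁻³) = −99.8 dBm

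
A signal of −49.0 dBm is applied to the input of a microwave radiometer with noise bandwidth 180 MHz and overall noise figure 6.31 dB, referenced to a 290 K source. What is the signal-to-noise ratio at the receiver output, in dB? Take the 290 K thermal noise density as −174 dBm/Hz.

Noise floor: N = −174 + 10 log₁₀(B) + NF
10 log₁₀(1.80×10⁸) = 82.55 dB
N = −174 + 82.55 + 6.31 = −85.14 dBm
SNR = P_sig − N = −49.0 − (−85.14) = 36.14 dB → 36.1 dB

36.1 dB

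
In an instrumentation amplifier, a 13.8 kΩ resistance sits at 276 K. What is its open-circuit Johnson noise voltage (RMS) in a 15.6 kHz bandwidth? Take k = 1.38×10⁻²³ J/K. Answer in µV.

V_n = √(4kTRB)
4kTRB = 4 × 1.38×10⁻²³ × 276 × 1.38×10⁴ × 1.56×10⁴ = 3.28×10⁻¹² V²
V_n = √(3.28×10⁻¹²) = 1.81×10⁻⁶ V = 1.81 µV

1.81 µV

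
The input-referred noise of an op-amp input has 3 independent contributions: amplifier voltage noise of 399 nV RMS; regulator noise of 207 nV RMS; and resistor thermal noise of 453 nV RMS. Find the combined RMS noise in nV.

638 nV

Uncorrelated sources add in power (mean-square): V_tot = √(ΣV_i²)
V_tot = √[(3.99×10⁻⁷)² + (2.07×10⁻⁷)² + (4.53×10⁻⁷)²] = 6.38×10⁻⁷ V = 638 nV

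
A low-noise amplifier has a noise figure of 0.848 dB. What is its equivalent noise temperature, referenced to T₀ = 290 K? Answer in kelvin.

F = 10^(0.848/10) = 1.21563
T_e = (F − 1)·T₀ = (1.21563 − 1) × 290 = 62.5 K

62.5 K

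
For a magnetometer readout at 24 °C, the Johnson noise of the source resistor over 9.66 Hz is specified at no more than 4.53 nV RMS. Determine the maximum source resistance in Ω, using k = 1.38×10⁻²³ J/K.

130 Ω

T = 24 °C + 273.15 = 297.15 K
Johnson–Nyquist: V_n = √(4kTRB) ⇒ R = V_n² / (4kTB)
4kTB = 4 × 1.38×10⁻²³ × 297.15 × 9.66×10⁰ = 1.58×10⁻¹⁹
R = (4.53×10⁻⁹)² / 1.58×10⁻¹⁹ = 1.30×10² Ω = 130 Ω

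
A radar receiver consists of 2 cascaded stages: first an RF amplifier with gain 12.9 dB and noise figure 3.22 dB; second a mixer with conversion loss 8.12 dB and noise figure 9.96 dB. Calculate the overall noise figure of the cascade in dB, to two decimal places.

4.08 dB

Convert to linear (a loss of L dB is a gain of −L dB): F_i = 10^(NF_i/10), G_i = 10^(G_i,dB/10)
  Stage 1: F_1 = 10^(3.22/10) = 2.099, G_1 = 10^(12.9/10) = 19.50
  Stage 2: F_2 = 10^(9.96/10) = 9.908, G_2 = 10^(−8.12/10) = 0.1542
Friis cascade:
  F = 2.099 + (9.908 − 1)/19.50 = 2.556
NF = 10 log₁₀(2.556) = 4.08 dB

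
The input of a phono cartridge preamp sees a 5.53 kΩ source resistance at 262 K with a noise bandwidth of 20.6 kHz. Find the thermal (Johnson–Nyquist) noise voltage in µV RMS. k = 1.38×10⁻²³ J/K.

V_n = √(4kTRB)
4kTRB = 4 × 1.38×10⁻²³ × 262 × 5.53×10³ × 2.06×10⁴ = 1.65×10⁻¹² V²
V_n = √(1.65×10⁻¹²) = 1.28×10⁻⁶ V = 1.28 µV

1.28 µV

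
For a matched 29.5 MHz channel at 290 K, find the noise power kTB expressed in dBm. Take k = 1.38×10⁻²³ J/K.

−99.3 dBm

P_n = kTB = 1.38×10⁻²³ × 290 × 2.95×10⁷ = 1.18×10⁻¹³ W
In dBm: 10 log₁₀(1.18×10⁻¹³ / 10⁻³) = −99.3 dBm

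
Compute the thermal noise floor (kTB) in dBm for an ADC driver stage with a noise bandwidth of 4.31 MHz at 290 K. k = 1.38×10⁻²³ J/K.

−107.6 dBm

P_n = kTB = 1.38×10⁻²³ × 290 × 4.31×10⁶ = 1.72×10⁻¹⁴ W
In dBm: 10 log₁₀(1.72×10⁻¹⁴ / 10⁻³) = −107.6 dBm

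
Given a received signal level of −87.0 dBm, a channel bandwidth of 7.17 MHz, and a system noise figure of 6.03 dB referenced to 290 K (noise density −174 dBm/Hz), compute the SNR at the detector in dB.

Noise floor: N = −174 + 10 log₁₀(B) + NF
10 log₁₀(7.17×10⁶) = 68.56 dB
N = −174 + 68.56 + 6.03 = −99.41 dBm
SNR = P_sig − N = −87.0 − (−99.41) = 12.41 dB → 12.4 dB

12.4 dB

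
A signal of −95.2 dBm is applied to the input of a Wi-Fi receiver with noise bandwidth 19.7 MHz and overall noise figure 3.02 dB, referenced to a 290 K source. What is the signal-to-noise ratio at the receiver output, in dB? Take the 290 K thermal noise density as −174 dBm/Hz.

2.8 dB

Noise floor: N = −174 + 10 log₁₀(B) + NF
10 log₁₀(1.97×10⁷) = 72.94 dB
N = −174 + 72.94 + 3.02 = −98.04 dBm
SNR = P_sig − N = −95.2 − (−98.04) = 2.84 dB → 2.8 dB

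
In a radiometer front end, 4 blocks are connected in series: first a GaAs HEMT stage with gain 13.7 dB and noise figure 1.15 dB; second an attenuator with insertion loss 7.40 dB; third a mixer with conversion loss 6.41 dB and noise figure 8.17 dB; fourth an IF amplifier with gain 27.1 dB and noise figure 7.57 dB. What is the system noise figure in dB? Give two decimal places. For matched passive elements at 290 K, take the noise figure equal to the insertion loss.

Convert to linear (a loss of L dB is a gain of −L dB): F_i = 10^(NF_i/10), G_i = 10^(G_i,dB/10)
  Stage 1: F_1 = 10^(1.15/10) = 1.303, G_1 = 10^(13.7/10) = 23.44
  Stage 2: F_2 = 10^(7.40/10) = 5.495, G_2 = 10^(−7.40/10) = 0.1820
  Stage 3: F_3 = 10^(8.17/10) = 6.561, G_3 = 10^(−6.41/10) = 0.2286
  Stage 4: F_4 = 10^(7.57/10) = 5.715, G_4 = 10^(27.1/10) = 512.9
Friis cascade:
  F = 1.303 + (5.495 − 1)/23.44 + (6.561 − 1)/4.266 + (5.715 − 1)/0.9750 = 7.634
NF = 10 log₁₀(7.634) = 8.83 dB

8.83 dB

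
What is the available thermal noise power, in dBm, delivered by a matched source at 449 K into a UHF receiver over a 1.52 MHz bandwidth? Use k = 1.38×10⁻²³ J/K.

−110.3 dBm

P_n = kTB = 1.38×10⁻²³ × 449 × 1.52×10⁶ = 9.42×10⁻¹⁵ W
In dBm: 10 log₁₀(9.42×10⁻¹⁵ / 10⁻³) = −110.3 dBm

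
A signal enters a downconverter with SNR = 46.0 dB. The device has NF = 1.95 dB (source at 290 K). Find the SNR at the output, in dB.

44.05 dB

By definition F = SNR_in/SNR_out, so in dB: SNR_out = SNR_in − NF
SNR_out = 46.0 − 1.95 = 44.05 dB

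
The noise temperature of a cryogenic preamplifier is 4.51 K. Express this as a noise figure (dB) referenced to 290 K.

F = 1 + T_e/T₀ = 1 + 4.51/290 = 1.01555
NF = 10 log₁₀(1.01555) = 0.067 dB

0.067 dB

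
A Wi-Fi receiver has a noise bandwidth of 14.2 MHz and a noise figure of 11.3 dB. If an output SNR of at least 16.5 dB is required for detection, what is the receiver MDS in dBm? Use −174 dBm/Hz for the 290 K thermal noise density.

Sensitivity = −174 + 10 log₁₀(B) + NF + SNR_min
= −174 + 71.52 + 11.3 + 16.5
= −74.68 dBm → −74.7 dBm

−74.7 dBm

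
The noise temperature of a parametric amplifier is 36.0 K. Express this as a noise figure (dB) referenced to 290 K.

F = 1 + T_e/T₀ = 1 + 36.0/290 = 1.12414
NF = 10 log₁₀(1.12414) = 0.508 dB

0.508 dB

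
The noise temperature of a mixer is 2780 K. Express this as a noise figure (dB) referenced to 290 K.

F = 1 + T_e/T₀ = 1 + 2780/290 = 10.5862
NF = 10 log₁₀(10.5862) = 10.25 dB

10.25 dB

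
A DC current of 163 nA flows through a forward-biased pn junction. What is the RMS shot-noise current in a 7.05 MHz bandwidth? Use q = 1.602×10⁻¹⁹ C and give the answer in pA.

I_n = √(2qI·B)
2qI·B = 2 × 1.602×10⁻¹⁹ × 1.63×10⁻⁷ × 7.05×10⁶ = 3.68×10⁻¹⁹ A²
I_n = √(3.68×10⁻¹⁹) = 6.07×10⁻¹⁰ A = 607 pA

607 pA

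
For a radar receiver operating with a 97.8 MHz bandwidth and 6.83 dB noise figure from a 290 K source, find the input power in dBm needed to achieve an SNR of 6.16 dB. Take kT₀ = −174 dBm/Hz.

−81.1 dBm

Sensitivity = −174 + 10 log₁₀(B) + NF + SNR_min
= −174 + 79.9 + 6.83 + 6.16
= −81.11 dBm → −81.1 dBm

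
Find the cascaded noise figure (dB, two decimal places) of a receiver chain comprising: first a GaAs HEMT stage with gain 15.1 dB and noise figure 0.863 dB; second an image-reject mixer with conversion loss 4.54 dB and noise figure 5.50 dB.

1.13 dB

Convert to linear (a loss of L dB is a gain of −L dB): F_i = 10^(NF_i/10), G_i = 10^(G_i,dB/10)
  Stage 1: F_1 = 10^(0.863/10) = 1.220, G_1 = 10^(15.1/10) = 32.36
  Stage 2: F_2 = 10^(5.50/10) = 3.548, G_2 = 10^(−4.54/10) = 0.3516
Friis cascade:
  F = 1.220 + (3.548 − 1)/32.36 = 1.299
NF = 10 log₁₀(1.299) = 1.13 dB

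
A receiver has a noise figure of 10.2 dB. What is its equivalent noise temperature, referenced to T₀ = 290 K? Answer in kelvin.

F = 10^(10.2/10) = 10.4713
T_e = (F − 1)·T₀ = (10.4713 − 1) × 290 = 2747 K

2747 K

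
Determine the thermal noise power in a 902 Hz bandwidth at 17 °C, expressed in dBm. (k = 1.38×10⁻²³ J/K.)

−144.4 dBm

T = 17 °C + 273.15 = 290.15 K
P_n = kTB = 1.38×10⁻²³ × 290.15 × 9.02×10² = 3.61×10⁻¹⁸ W
In dBm: 10 log₁₀(3.61×10⁻¹⁸ / 10⁻³) = −144.4 dBm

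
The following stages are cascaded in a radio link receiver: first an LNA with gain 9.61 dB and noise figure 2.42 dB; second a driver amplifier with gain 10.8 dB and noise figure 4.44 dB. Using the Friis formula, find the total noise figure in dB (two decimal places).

Convert to linear (a loss of L dB is a gain of −L dB): F_i = 10^(NF_i/10), G_i = 10^(G_i,dB/10)
  Stage 1: F_1 = 10^(2.42/10) = 1.746, G_1 = 10^(9.61/10) = 9.141
  Stage 2: F_2 = 10^(4.44/10) = 2.780, G_2 = 10^(10.8/10) = 12.02
Friis cascade:
  F = 1.746 + (2.780 − 1)/9.141 = 1.941
NF = 10 log₁₀(1.941) = 2.88 dB

2.88 dB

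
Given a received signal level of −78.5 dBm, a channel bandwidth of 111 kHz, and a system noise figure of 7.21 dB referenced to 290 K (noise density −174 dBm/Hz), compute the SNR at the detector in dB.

Noise floor: N = −174 + 10 log₁₀(B) + NF
10 log₁₀(1.11×10⁵) = 50.45 dB
N = −174 + 50.45 + 7.21 = −116.34 dBm
SNR = P_sig − N = −78.5 − (−116.34) = 37.84 dB → 37.8 dB

37.8 dB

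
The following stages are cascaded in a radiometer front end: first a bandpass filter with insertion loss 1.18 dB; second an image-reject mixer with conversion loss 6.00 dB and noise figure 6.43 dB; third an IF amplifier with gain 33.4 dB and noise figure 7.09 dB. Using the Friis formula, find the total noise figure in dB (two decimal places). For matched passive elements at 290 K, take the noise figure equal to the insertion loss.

Convert to linear (a loss of L dB is a gain of −L dB): F_i = 10^(NF_i/10), G_i = 10^(G_i,dB/10)
  Stage 1: F_1 = 10^(1.18/10) = 1.312, G_1 = 10^(−1.18/10) = 0.7621
  Stage 2: F_2 = 10^(6.43/10) = 4.395, G_2 = 10^(−6.00/10) = 0.2512
  Stage 3: F_3 = 10^(7.09/10) = 5.117, G_3 = 10^(33.4/10) = 2188
Friis cascade:
  F = 1.312 + (4.395 − 1)/0.7621 + (5.117 − 1)/0.1914 = 27.27
NF = 10 log₁₀(27.27) = 14.36 dB

14.36 dB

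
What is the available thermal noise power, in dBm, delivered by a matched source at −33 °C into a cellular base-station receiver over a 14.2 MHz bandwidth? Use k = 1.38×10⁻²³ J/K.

−103.3 dBm

T = −33 °C + 273.15 = 240.15 K
P_n = kTB = 1.38×10⁻²³ × 240.15 × 1.42×10⁷ = 4.71×10⁻¹⁴ W
In dBm: 10 log₁₀(4.71×10⁻¹⁴ / 10⁻³) = −103.3 dBm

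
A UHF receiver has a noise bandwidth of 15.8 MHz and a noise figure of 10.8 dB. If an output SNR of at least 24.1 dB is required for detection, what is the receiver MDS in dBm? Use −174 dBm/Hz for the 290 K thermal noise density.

−67.1 dBm

Sensitivity = −174 + 10 log₁₀(B) + NF + SNR_min
= −174 + 71.99 + 10.8 + 24.1
= −67.11 dBm → −67.1 dBm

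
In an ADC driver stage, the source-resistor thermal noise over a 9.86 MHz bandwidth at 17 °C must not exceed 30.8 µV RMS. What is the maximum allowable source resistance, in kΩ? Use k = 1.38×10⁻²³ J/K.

T = 17 °C + 273.15 = 290.15 K
Johnson–Nyquist: V_n = √(4kTRB) ⇒ R = V_n² / (4kTB)
4kTB = 4 × 1.38×10⁻²³ × 290.15 × 9.86×10⁶ = 1.58×10⁻¹³
R = (3.08×10⁻⁵)² / 1.58×10⁻¹³ = 6.01×10³ Ω = 6.01 kΩ

6.01 kΩ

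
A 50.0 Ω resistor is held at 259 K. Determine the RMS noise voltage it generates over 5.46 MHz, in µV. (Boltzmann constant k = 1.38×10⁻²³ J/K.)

1.98 µV

V_n = √(4kTRB)
4kTRB = 4 × 1.38×10⁻²³ × 259 × 5.00×10¹ × 5.46×10⁶ = 3.90×10⁻¹² V²
V_n = √(3.90×10⁻¹²) = 1.98×10⁻⁶ V = 1.98 µV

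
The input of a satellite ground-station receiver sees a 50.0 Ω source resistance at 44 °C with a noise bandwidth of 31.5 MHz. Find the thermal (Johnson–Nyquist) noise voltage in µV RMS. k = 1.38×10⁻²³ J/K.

5.25 µV

T = 44 °C + 273.15 = 317.15 K
V_n = √(4kTRB)
4kTRB = 4 × 1.38×10⁻²³ × 317.15 × 5.00×10¹ × 3.15×10⁷ = 2.76×10⁻¹¹ V²
V_n = √(2.76×10⁻¹¹) = 5.25×10⁻⁶ V = 5.25 µV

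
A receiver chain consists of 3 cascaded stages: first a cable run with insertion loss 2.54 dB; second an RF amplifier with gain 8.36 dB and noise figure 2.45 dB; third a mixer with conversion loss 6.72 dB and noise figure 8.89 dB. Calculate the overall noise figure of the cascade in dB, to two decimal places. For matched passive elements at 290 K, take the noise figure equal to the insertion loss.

6.92 dB

Convert to linear (a loss of L dB is a gain of −L dB): F_i = 10^(NF_i/10), G_i = 10^(G_i,dB/10)
  Stage 1: F_1 = 10^(2.54/10) = 1.795, G_1 = 10^(−2.54/10) = 0.5572
  Stage 2: F_2 = 10^(2.45/10) = 1.758, G_2 = 10^(8.36/10) = 6.855
  Stage 3: F_3 = 10^(8.89/10) = 7.745, G_3 = 10^(−6.72/10) = 0.2128
Friis cascade:
  F = 1.795 + (1.758 − 1)/0.5572 + (7.745 − 1)/3.819 = 4.921
NF = 10 log₁₀(4.921) = 6.92 dB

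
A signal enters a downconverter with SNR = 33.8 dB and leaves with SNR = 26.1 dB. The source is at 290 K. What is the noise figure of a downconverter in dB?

NF (dB) = SNR_in(dB) − SNR_out(dB) when the source is at T₀
NF = 33.8 − 26.1 = 7.7 dB

7.7 dB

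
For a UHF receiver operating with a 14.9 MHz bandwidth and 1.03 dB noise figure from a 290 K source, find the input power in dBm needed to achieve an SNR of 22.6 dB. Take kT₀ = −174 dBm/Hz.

−78.6 dBm

Sensitivity = −174 + 10 log₁₀(B) + NF + SNR_min
= −174 + 71.73 + 1.03 + 22.6
= −78.64 dBm → −78.6 dBm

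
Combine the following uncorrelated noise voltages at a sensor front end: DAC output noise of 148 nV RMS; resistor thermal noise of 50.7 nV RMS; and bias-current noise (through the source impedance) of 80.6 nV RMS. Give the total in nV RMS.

176 nV

Uncorrelated sources add in power (mean-square): V_tot = √(ΣV_i²)
V_tot = √[(1.48×10⁻⁷)² + (5.07×10⁻⁸)² + (8.06×10⁻⁸)²] = 1.76×10⁻⁷ V = 176 nV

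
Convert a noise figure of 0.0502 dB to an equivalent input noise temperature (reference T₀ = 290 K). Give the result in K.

F = 10^(0.0502/10) = 1.01163
T_e = (F − 1)·T₀ = (1.01163 − 1) × 290 = 3.37 K

3.37 K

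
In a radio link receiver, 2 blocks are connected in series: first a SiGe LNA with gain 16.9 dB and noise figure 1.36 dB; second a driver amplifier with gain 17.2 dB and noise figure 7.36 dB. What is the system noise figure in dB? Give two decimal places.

Convert to linear (a loss of L dB is a gain of −L dB): F_i = 10^(NF_i/10), G_i = 10^(G_i,dB/10)
  Stage 1: F_1 = 10^(1.36/10) = 1.368, G_1 = 10^(16.9/10) = 48.98
  Stage 2: F_2 = 10^(7.36/10) = 5.445, G_2 = 10^(17.2/10) = 52.48
Friis cascade:
  F = 1.368 + (5.445 − 1)/48.98 = 1.458
NF = 10 log₁₀(1.458) = 1.64 dB

1.64 dB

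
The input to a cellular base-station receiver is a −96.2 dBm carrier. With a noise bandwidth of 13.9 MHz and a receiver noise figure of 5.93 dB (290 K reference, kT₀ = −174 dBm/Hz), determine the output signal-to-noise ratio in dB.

0.4 dB

Noise floor: N = −174 + 10 log₁₀(B) + NF
10 log₁₀(1.39×10⁷) = 71.43 dB
N = −174 + 71.43 + 5.93 = −96.64 dBm
SNR = P_sig − N = −96.2 − (−96.64) = 0.44 dB → 0.4 dB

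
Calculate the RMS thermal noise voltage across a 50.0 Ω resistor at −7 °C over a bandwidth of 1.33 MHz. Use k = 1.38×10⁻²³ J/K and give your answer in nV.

988 nV

T = −7 °C + 273.15 = 266.15 K
V_n = √(4kTRB)
4kTRB = 4 × 1.38×10⁻²³ × 266.15 × 5.00×10¹ × 1.33×10⁶ = 9.77×10⁻¹³ V²
V_n = √(9.77×10⁻¹³) = 9.88×10⁻⁷ V = 988 nV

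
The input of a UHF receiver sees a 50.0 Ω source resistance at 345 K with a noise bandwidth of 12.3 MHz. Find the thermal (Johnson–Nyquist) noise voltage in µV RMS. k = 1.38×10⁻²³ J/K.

V_n = √(4kTRB)
4kTRB = 4 × 1.38×10⁻²³ × 345 × 5.00×10¹ × 1.23×10⁷ = 1.17×10⁻¹¹ V²
V_n = √(1.17×10⁻¹¹) = 3.42×10⁻⁶ V = 3.42 µV

3.42 µV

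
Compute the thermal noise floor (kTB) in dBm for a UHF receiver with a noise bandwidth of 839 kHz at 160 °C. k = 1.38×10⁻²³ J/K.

T = 160 °C + 273.15 = 433.15 K
P_n = kTB = 1.38×10⁻²³ × 433.15 × 8.39×10⁵ = 5.02×10⁻¹⁵ W
In dBm: 10 log₁₀(5.02×10⁻¹⁵ / 10⁻³) = −113.0 dBm

−113.0 dBm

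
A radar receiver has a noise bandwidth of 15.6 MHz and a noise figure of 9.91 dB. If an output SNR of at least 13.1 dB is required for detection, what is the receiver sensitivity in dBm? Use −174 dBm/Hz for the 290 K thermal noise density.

−79.1 dBm

Sensitivity = −174 + 10 log₁₀(B) + NF + SNR_min
= −174 + 71.93 + 9.91 + 13.1
= −79.06 dBm → −79.1 dBm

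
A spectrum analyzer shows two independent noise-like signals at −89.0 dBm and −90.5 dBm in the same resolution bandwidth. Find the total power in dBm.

Convert to linear, add, convert back:
P₁ = 1.26×10⁻¹² W, P₂ = 8.91×10⁻¹³ W
P_tot = 2.15×10⁻¹² W → 10 log₁₀(P_tot / 10⁻³) = −86.7 dBm

−86.7 dBm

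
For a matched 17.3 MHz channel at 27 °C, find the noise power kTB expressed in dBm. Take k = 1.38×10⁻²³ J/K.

−101.4 dBm

T = 27 °C + 273.15 = 300.15 K
P_n = kTB = 1.38×10⁻²³ × 300.15 × 1.73×10⁷ = 7.17×10⁻¹⁴ W
In dBm: 10 log₁₀(7.17×10⁻¹⁴ / 10⁻³) = −101.4 dBm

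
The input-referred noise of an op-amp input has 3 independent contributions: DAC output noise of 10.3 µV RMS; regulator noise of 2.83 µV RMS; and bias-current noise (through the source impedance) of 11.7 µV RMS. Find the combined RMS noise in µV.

Uncorrelated sources add in power (mean-square): V_tot = √(ΣV_i²)
V_tot = √[(1.03×10⁻⁵)² + (2.83×10⁻⁶)² + (1.17×10⁻⁵)²] = 1.58×10⁻⁵ V = 15.8 µV

15.8 µV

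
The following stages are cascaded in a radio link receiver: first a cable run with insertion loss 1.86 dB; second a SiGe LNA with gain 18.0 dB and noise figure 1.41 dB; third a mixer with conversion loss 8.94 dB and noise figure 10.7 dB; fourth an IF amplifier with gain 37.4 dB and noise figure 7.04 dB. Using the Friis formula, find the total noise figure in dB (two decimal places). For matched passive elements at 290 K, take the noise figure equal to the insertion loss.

Convert to linear (a loss of L dB is a gain of −L dB): F_i = 10^(NF_i/10), G_i = 10^(G_i,dB/10)
  Stage 1: F_1 = 10^(1.86/10) = 1.535, G_1 = 10^(−1.86/10) = 0.6516
  Stage 2: F_2 = 10^(1.41/10) = 1.384, G_2 = 10^(18.0/10) = 63.10
  Stage 3: F_3 = 10^(10.7/10) = 11.75, G_3 = 10^(−8.94/10) = 0.1276
  Stage 4: F_4 = 10^(7.04/10) = 5.058, G_4 = 10^(37.4/10) = 5495
Friis cascade:
  F = 1.535 + (1.384 − 1)/0.6516 + (11.75 − 1)/41.11 + (5.058 − 1)/5.248 = 3.158
NF = 10 log₁₀(3.158) = 4.99 dB

4.99 dB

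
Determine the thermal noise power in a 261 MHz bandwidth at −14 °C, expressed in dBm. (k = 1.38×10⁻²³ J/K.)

T = −14 °C + 273.15 = 259.15 K
P_n = kTB = 1.38×10⁻²³ × 259.15 × 2.61×10⁸ = 9.33×10⁻¹³ W
In dBm: 10 log₁₀(9.33×10⁻¹³ / 10⁻³) = −90.3 dBm

−90.3 dBm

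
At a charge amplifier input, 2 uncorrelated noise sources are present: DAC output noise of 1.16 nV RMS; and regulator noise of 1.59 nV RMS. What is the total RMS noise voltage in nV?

Uncorrelated sources add in power (mean-square): V_tot = √(ΣV_i²)
V_tot = √[(1.16×10⁻⁹)² + (1.59×10⁻⁹)²] = 1.97×10⁻⁹ V = 1.97 nV

1.97 nV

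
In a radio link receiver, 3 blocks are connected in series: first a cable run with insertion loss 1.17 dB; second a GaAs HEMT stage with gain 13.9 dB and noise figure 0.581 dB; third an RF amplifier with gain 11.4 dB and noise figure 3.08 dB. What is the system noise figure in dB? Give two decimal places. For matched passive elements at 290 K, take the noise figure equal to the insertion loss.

Convert to linear (a loss of L dB is a gain of −L dB): F_i = 10^(NF_i/10), G_i = 10^(G_i,dB/10)
  Stage 1: F_1 = 10^(1.17/10) = 1.309, G_1 = 10^(−1.17/10) = 0.7638
  Stage 2: F_2 = 10^(0.581/10) = 1.143, G_2 = 10^(13.9/10) = 24.55
  Stage 3: F_3 = 10^(3.08/10) = 2.032, G_3 = 10^(11.4/10) = 13.80
Friis cascade:
  F = 1.309 + (1.143 − 1)/0.7638 + (2.032 − 1)/18.75 = 1.552
NF = 10 log₁₀(1.552) = 1.91 dB

1.91 dB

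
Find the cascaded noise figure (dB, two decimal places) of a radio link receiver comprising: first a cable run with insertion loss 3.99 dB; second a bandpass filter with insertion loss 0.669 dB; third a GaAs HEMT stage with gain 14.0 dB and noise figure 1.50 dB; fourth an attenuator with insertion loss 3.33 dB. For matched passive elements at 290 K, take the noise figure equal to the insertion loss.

Convert to linear (a loss of L dB is a gain of −L dB): F_i = 10^(NF_i/10), G_i = 10^(G_i,dB/10)
  Stage 1: F_1 = 10^(3.99/10) = 2.506, G_1 = 10^(−3.99/10) = 0.3990
  Stage 2: F_2 = 10^(0.669/10) = 1.167, G_2 = 10^(−0.669/10) = 0.8572
  Stage 3: F_3 = 10^(1.50/10) = 1.413, G_3 = 10^(14.0/10) = 25.12
  Stage 4: F_4 = 10^(3.33/10) = 2.153, G_4 = 10^(−3.33/10) = 0.4645
Friis cascade:
  F = 2.506 + (1.167 − 1)/0.3990 + (1.413 − 1)/0.3421 + (2.153 − 1)/8.592 = 4.264
NF = 10 log₁₀(4.264) = 6.30 dB

6.30 dB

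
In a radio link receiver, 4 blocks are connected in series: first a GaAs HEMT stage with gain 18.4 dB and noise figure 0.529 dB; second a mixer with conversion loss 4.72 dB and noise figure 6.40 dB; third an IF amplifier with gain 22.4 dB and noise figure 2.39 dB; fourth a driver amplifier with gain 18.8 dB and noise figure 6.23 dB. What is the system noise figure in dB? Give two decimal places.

0.83 dB

Convert to linear (a loss of L dB is a gain of −L dB): F_i = 10^(NF_i/10), G_i = 10^(G_i,dB/10)
  Stage 1: F_1 = 10^(0.529/10) = 1.130, G_1 = 10^(18.4/10) = 69.18
  Stage 2: F_2 = 10^(6.40/10) = 4.365, G_2 = 10^(−4.72/10) = 0.3373
  Stage 3: F_3 = 10^(2.39/10) = 1.734, G_3 = 10^(22.4/10) = 173.8
  Stage 4: F_4 = 10^(6.23/10) = 4.198, G_4 = 10^(18.8/10) = 75.86
Friis cascade:
  F = 1.130 + (4.365 − 1)/69.18 + (1.734 − 1)/23.33 + (4.198 − 1)/4055 = 1.210
NF = 10 log₁₀(1.210) = 0.83 dB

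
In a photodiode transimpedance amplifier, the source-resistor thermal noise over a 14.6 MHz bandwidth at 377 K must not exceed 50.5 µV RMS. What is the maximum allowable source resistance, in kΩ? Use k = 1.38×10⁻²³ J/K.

Johnson–Nyquist: V_n = √(4kTRB) ⇒ R = V_n² / (4kTB)
4kTB = 4 × 1.38×10⁻²³ × 377 × 1.46×10⁷ = 3.04×10⁻¹³
R = (5.05×10⁻⁵)² / 3.04×10⁻¹³ = 8.39×10³ Ω = 8.39 kΩ

8.39 kΩ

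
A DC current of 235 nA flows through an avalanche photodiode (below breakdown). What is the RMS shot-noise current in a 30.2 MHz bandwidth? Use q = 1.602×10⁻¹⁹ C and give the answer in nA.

I_n = √(2qI·B)
2qI·B = 2 × 1.602×10⁻¹⁹ × 2.35×10⁻⁷ × 3.02×10⁷ = 2.27×10⁻¹⁸ A²
I_n = √(2.27×10⁻¹⁸) = 1.51×10⁻⁹ A = 1.51 nA

1.51 nA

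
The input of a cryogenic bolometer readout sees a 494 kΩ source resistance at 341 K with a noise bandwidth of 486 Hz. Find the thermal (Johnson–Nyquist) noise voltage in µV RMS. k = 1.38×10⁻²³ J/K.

2.13 µV

V_n = √(4kTRB)
4kTRB = 4 × 1.38×10⁻²³ × 341 × 4.94×10⁵ × 4.86×10² = 4.52×10⁻¹² V²
V_n = √(4.52×10⁻¹²) = 2.13×10⁻⁶ V = 2.13 µV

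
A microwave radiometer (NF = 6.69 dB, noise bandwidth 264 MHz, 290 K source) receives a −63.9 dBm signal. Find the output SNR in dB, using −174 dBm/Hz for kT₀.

Noise floor: N = −174 + 10 log₁₀(B) + NF
10 log₁₀(2.64×10⁸) = 84.22 dB
N = −174 + 84.22 + 6.69 = −83.09 dBm
SNR = P_sig − N = −63.9 − (−83.09) = 19.19 dB → 19.2 dB

19.2 dB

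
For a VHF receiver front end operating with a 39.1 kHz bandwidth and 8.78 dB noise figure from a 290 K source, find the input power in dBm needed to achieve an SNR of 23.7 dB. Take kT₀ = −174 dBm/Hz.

−95.6 dBm

Sensitivity = −174 + 10 log₁₀(B) + NF + SNR_min
= −174 + 45.92 + 8.78 + 23.7
= −95.60 dBm → −95.6 dBm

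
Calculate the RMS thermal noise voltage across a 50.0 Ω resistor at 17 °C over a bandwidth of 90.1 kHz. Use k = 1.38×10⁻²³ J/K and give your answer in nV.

T = 17 °C + 273.15 = 290.15 K
V_n = √(4kTRB)
4kTRB = 4 × 1.38×10⁻²³ × 290.15 × 5.00×10¹ × 9.01×10⁴ = 7.22×10⁻¹⁴ V²
V_n = √(7.22×10⁻¹⁴) = 2.69×10⁻⁷ V = 269 nV

269 nV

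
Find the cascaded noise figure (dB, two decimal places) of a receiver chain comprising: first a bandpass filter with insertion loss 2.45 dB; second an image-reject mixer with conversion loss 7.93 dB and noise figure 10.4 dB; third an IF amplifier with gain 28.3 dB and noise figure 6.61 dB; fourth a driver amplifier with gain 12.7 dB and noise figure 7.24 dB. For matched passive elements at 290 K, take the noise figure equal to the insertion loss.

Convert to linear (a loss of L dB is a gain of −L dB): F_i = 10^(NF_i/10), G_i = 10^(G_i,dB/10)
  Stage 1: F_1 = 10^(2.45/10) = 1.758, G_1 = 10^(−2.45/10) = 0.5689
  Stage 2: F_2 = 10^(10.4/10) = 10.96, G_2 = 10^(−7.93/10) = 0.1611
  Stage 3: F_3 = 10^(6.61/10) = 4.581, G_3 = 10^(28.3/10) = 676.1
  Stage 4: F_4 = 10^(7.24/10) = 5.297, G_4 = 10^(12.7/10) = 18.62
Friis cascade:
  F = 1.758 + (10.96 − 1)/0.5689 + (4.581 − 1)/0.09162 + (5.297 − 1)/61.94 = 58.43
NF = 10 log₁₀(58.43) = 17.67 dB

17.67 dB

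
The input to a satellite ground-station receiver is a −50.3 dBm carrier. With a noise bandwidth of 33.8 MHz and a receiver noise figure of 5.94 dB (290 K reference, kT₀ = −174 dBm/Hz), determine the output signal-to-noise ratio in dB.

Noise floor: N = −174 + 10 log₁₀(B) + NF
10 log₁₀(3.38×10⁷) = 75.29 dB
N = −174 + 75.29 + 5.94 = −92.77 dBm
SNR = P_sig − N = −50.3 − (−92.77) = 42.47 dB → 42.5 dB

42.5 dB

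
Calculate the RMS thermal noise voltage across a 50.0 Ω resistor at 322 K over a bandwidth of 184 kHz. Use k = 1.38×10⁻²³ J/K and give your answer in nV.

V_n = √(4kTRB)
4kTRB = 4 × 1.38×10⁻²³ × 322 × 5.00×10¹ × 1.84×10⁵ = 1.64×10⁻¹³ V²
V_n = √(1.64×10⁻¹³) = 4.04×10⁻⁷ V = 404 nV

404 nV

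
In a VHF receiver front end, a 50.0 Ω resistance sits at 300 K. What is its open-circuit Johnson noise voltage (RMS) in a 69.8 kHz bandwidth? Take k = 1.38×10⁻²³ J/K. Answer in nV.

V_n = √(4kTRB)
4kTRB = 4 × 1.38×10⁻²³ × 300 × 5.00×10¹ × 6.98×10⁴ = 5.78×10⁻¹⁴ V²
V_n = √(5.78×10⁻¹⁴) = 2.40×10⁻⁷ V = 240 nV

240 nV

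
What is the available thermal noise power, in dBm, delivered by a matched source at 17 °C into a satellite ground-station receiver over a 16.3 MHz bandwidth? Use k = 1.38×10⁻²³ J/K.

T = 17 °C + 273.15 = 290.15 K
P_n = kTB = 1.38×10⁻²³ × 290.15 × 1.63×10⁷ = 6.53×10⁻¹⁴ W
In dBm: 10 log₁₀(6.53×10⁻¹⁴ / 10⁻³) = −101.9 dBm

−101.9 dBm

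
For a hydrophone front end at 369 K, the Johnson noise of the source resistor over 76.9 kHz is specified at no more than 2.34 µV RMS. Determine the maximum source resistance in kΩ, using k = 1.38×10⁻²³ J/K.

3.50 kΩ

Johnson–Nyquist: V_n = √(4kTRB) ⇒ R = V_n² / (4kTB)
4kTB = 4 × 1.38×10⁻²³ × 369 × 7.69×10⁴ = 1.57×10⁻¹⁵
R = (2.34×10⁻⁶)² / 1.57×10⁻¹⁵ = 3.50×10³ Ω = 3.50 kΩ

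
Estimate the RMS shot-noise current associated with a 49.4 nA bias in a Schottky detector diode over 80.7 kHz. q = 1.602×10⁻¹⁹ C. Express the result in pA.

35.7 pA

I_n = √(2qI·B)
2qI·B = 2 × 1.602×10⁻¹⁹ × 4.94×10⁻⁸ × 8.07×10⁴ = 1.28×10⁻²¹ A²
I_n = √(1.28×10⁻²¹) = 3.57×10⁻¹¹ A = 35.7 pA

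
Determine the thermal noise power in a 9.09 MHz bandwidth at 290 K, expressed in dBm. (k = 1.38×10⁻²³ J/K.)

P_n = kTB = 1.38×10⁻²³ × 290 × 9.09×10⁶ = 3.64×10⁻¹⁴ W
In dBm: 10 log₁₀(3.64×10⁻¹⁴ / 10⁻³) = −104.4 dBm

−104.4 dBm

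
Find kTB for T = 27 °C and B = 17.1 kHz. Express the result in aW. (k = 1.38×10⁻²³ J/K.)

T = 27 °C + 273.15 = 300.15 K
P_n = kTB = 1.38×10⁻²³ × 300.15 × 1.71×10⁴ = 7.08×10⁻¹⁷ W = 70.8 aW

70.8 aW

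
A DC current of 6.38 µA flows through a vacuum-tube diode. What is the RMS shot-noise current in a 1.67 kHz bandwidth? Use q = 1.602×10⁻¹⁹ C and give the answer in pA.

I_n = √(2qI·B)
2qI·B = 2 × 1.602×10⁻¹⁹ × 6.38×10⁻⁶ × 1.67×10³ = 3.41×10⁻²¹ A²
I_n = √(3.41×10⁻²¹) = 5.84×10⁻¹¹ A = 58.4 pA

58.4 pA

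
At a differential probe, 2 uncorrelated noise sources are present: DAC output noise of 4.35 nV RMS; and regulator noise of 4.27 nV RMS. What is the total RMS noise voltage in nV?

Uncorrelated sources add in power (mean-square): V_tot = √(ΣV_i²)
V_tot = √[(4.35×10⁻⁹)² + (4.27×10⁻⁹)²] = 6.10×10⁻⁹ V = 6.10 nV

6.10 nV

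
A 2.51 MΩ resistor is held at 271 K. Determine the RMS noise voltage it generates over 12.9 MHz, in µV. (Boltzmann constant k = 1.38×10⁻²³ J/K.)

V_n = √(4kTRB)
4kTRB = 4 × 1.38×10⁻²³ × 271 × 2.51×10⁶ × 1.29×10⁷ = 4.84×10⁻⁷ V²
V_n = √(4.84×10⁻⁷) = 6.96×10⁻⁴ V = 696 µV

696 µV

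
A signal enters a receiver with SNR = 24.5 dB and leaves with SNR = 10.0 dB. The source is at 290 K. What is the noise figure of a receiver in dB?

NF (dB) = SNR_in(dB) − SNR_out(dB) when the source is at T₀
NF = 24.5 − 10.0 = 14.5 dB

14.5 dB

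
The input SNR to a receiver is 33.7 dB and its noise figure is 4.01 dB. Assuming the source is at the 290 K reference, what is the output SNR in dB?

By definition F = SNR_in/SNR_out, so in dB: SNR_out = SNR_in − NF
SNR_out = 33.7 − 4.01 = 29.69 dB

29.69 dB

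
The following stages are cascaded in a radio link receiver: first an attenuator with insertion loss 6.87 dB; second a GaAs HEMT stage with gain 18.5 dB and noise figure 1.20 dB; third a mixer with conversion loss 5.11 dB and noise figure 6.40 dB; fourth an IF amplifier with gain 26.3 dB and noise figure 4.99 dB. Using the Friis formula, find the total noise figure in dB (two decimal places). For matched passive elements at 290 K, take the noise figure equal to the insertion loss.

Convert to linear (a loss of L dB is a gain of −L dB): F_i = 10^(NF_i/10), G_i = 10^(G_i,dB/10)
  Stage 1: F_1 = 10^(6.87/10) = 4.864, G_1 = 10^(−6.87/10) = 0.2056
  Stage 2: F_2 = 10^(1.20/10) = 1.318, G_2 = 10^(18.5/10) = 70.79
  Stage 3: F_3 = 10^(6.40/10) = 4.365, G_3 = 10^(−5.11/10) = 0.3083
  Stage 4: F_4 = 10^(4.99/10) = 3.155, G_4 = 10^(26.3/10) = 426.6
Friis cascade:
  F = 4.864 + (1.318 − 1)/0.2056 + (4.365 − 1)/14.55 + (3.155 − 1)/4.487 = 7.124
NF = 10 log₁₀(7.124) = 8.53 dB

8.53 dB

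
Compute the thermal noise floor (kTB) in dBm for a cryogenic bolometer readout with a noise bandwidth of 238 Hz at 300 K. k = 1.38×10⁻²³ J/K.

P_n = kTB = 1.38×10⁻²³ × 300 × 2.38×10² = 9.85×10⁻¹⁹ W
In dBm: 10 log₁₀(9.85×10⁻¹⁹ / 10⁻³) = −150.1 dBm

−150.1 dBm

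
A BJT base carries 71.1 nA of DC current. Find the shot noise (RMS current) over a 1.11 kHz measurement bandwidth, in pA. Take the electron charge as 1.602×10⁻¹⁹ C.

5.03 pA

I_n = √(2qI·B)
2qI·B = 2 × 1.602×10⁻¹⁹ × 7.11×10⁻⁸ × 1.11×10³ = 2.53×10⁻²³ A²
I_n = √(2.53×10⁻²³) = 5.03×10⁻¹² A = 5.03 pA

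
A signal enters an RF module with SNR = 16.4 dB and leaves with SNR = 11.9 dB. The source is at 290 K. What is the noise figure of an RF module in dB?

4.5 dB

NF (dB) = SNR_in(dB) − SNR_out(dB) when the source is at T₀
NF = 16.4 − 11.9 = 4.5 dB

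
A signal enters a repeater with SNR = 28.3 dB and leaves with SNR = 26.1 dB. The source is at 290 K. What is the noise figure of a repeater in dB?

NF (dB) = SNR_in(dB) − SNR_out(dB) when the source is at T₀
NF = 28.3 − 26.1 = 2.2 dB

2.2 dB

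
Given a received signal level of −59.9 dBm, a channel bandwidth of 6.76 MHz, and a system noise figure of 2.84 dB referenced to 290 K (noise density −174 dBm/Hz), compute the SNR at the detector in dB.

Noise floor: N = −174 + 10 log₁₀(B) + NF
10 log₁₀(6.76×10⁶) = 68.3 dB
N = −174 + 68.3 + 2.84 = −102.86 dBm
SNR = P_sig − N = −59.9 − (−102.86) = 42.96 dB → 43.0 dB

43.0 dB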